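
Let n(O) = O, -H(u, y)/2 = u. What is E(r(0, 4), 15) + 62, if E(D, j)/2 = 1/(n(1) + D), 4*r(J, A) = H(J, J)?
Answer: 64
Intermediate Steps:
H(u, y) = -2*u
r(J, A) = -J/2 (r(J, A) = (-2*J)/4 = -J/2)
E(D, j) = 2/(1 + D)
E(r(0, 4), 15) + 62 = 2/(1 - ½*0) + 62 = 2/(1 + 0) + 62 = 2/1 + 62 = 2*1 + 62 = 2 + 62 = 64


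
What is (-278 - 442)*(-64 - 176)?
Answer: 172800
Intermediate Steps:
(-278 - 442)*(-64 - 176) = -720*(-240) = 172800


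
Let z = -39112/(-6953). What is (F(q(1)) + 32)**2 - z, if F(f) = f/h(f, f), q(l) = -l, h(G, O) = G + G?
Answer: 29219977/27812 ≈ 1050.6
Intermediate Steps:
h(G, O) = 2*G
F(f) = 1/2 (F(f) = f/((2*f)) = f*(1/(2*f)) = 1/2)
z = 39112/6953 (z = -39112*(-1/6953) = 39112/6953 ≈ 5.6252)
(F(q(1)) + 32)**2 - z = (1/2 + 32)**2 - 1*39112/6953 = (65/2)**2 - 39112/6953 = 4225/4 - 39112/6953 = 29219977/27812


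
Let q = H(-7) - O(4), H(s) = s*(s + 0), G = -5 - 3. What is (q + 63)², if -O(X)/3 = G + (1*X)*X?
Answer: 18496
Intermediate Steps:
G = -8
H(s) = s² (H(s) = s*s = s²)
O(X) = 24 - 3*X² (O(X) = -3*(-8 + (1*X)*X) = -3*(-8 + X*X) = -3*(-8 + X²) = 24 - 3*X²)
q = 73 (q = (-7)² - (24 - 3*4²) = 49 - (24 - 3*16) = 49 - (24 - 48) = 49 - 1*(-24) = 49 + 24 = 73)
(q + 63)² = (73 + 63)² = 136² = 18496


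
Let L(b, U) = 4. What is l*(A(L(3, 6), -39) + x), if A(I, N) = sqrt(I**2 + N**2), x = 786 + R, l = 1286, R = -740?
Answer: 59156 + 1286*sqrt(1537) ≈ 1.0957e+5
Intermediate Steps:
x = 46 (x = 786 - 740 = 46)
l*(A(L(3, 6), -39) + x) = 1286*(sqrt(4**2 + (-39)**2) + 46) = 1286*(sqrt(16 + 1521) + 46) = 1286*(sqrt(1537) + 46) = 1286*(46 + sqrt(1537)) = 59156 + 1286*sqrt(1537)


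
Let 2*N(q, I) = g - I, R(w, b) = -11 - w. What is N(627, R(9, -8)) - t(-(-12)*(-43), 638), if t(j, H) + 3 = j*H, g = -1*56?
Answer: 329193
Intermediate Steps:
g = -56
N(q, I) = -28 - I/2 (N(q, I) = (-56 - I)/2 = -28 - I/2)
t(j, H) = -3 + H*j (t(j, H) = -3 + j*H = -3 + H*j)
N(627, R(9, -8)) - t(-(-12)*(-43), 638) = (-28 - (-11 - 1*9)/2) - (-3 + 638*(-(-12)*(-43))) = (-28 - (-11 - 9)/2) - (-3 + 638*(-12*43)) = (-28 - ½*(-20)) - (-3 + 638*(-516)) = (-28 + 10) - (-3 - 329208) = -18 - 1*(-329211) = -18 + 329211 = 329193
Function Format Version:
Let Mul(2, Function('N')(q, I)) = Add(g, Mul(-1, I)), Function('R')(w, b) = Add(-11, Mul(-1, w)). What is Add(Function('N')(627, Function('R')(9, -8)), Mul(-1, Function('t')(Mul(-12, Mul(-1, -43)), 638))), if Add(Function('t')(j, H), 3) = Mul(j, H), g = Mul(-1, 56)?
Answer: 329193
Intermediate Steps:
g = -56
Function('N')(q, I) = Add(-28, Mul(Rational(-1, 2), I)) (Function('N')(q, I) = Mul(Rational(1, 2), Add(-56, Mul(-1, I))) = Add(-28, Mul(Rational(-1, 2), I)))
Function('t')(j, H) = Add(-3, Mul(H, j)) (Function('t')(j, H) = Add(-3, Mul(j, H)) = Add(-3, Mul(H, j)))
Add(Function('N')(627, Function('R')(9, -8)), Mul(-1, Function('t')(Mul(-12, Mul(-1, -43)), 638))) = Add(Add(-28, Mul(Rational(-1, 2), Add(-11, Mul(-1, 9)))), Mul(-1, Add(-3, Mul(638, Mul(-12, Mul(-1, -43)))))) = Add(Add(-28, Mul(Rational(-1, 2), Add(-11, -9))), Mul(-1, Add(-3, Mul(638, Mul(-12, 43))))) = Add(Add(-28, Mul(Rational(-1, 2), -20)), Mul(-1, Add(-3, Mul(638, -516)))) = Add(Add(-28, 10), Mul(-1, Add(-3, -329208))) = Add(-18, Mul(-1, -329211)) = Add(-18, 329211) = 329193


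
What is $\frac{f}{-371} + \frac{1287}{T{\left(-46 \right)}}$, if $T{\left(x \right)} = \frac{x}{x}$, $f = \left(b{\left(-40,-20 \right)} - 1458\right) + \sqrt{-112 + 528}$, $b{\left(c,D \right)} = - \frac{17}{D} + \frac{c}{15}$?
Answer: $\frac{28736209}{22260} - \frac{4 \sqrt{26}}{371} \approx 1290.9$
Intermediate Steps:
$b{\left(c,D \right)} = - \frac{17}{D} + \frac{c}{15}$ ($b{\left(c,D \right)} = - \frac{17}{D} + c \frac{1}{15} = - \frac{17}{D} + \frac{c}{15}$)
$f = - \frac{87589}{60} + 4 \sqrt{26}$ ($f = \left(\left(- \frac{17}{-20} + \frac{1}{15} \left(-40\right)\right) - 1458\right) + \sqrt{-112 + 528} = \left(\left(\left(-17\right) \left(- \frac{1}{20}\right) - \frac{8}{3}\right) - 1458\right) + \sqrt{416} = \left(\left(\frac{17}{20} - \frac{8}{3}\right) - 1458\right) + 4 \sqrt{26} = \left(- \frac{109}{60} - 1458\right) + 4 \sqrt{26} = - \frac{87589}{60} + 4 \sqrt{26} \approx -1439.4$)
$T{\left(x \right)} = 1$
$\frac{f}{-371} + \frac{1287}{T{\left(-46 \right)}} = \frac{- \frac{87589}{60} + 4 \sqrt{26}}{-371} + \frac{1287}{1} = \left(- \frac{87589}{60} + 4 \sqrt{26}\right) \left(- \frac{1}{371}\right) + 1287 \cdot 1 = \left(\frac{87589}{22260} - \frac{4 \sqrt{26}}{371}\right) + 1287 = \frac{28736209}{22260} - \frac{4 \sqrt{26}}{371}$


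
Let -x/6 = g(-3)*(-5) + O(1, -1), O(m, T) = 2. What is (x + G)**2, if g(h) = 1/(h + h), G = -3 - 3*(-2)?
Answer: 196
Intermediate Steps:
G = 3 (G = -3 + 6 = 3)
g(h) = 1/(2*h)
x = -17 (x = -6*(((1/2)/(-3))*(-5) + 2) = -6*(((1/2)*(-1/3))*(-5) + 2) = -6*(-1/6*(-5) + 2) = -6*(5/6 + 2) = -6*17/6 = -17)
(x + G)**2 = (-17 + 3)**2 = (-14)**2 = 196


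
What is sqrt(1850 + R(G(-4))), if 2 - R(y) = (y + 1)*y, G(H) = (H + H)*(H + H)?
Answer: 2*I*sqrt(577) ≈ 48.042*I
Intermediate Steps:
G(H) = 4*H**2 (G(H) = (2*H)*(2*H) = 4*H**2)
R(y) = 2 - y*(1 + y) (R(y) = 2 - (y + 1)*y = 2 - (1 + y)*y = 2 - y*(1 + y))
sqrt(1850 + R(G(-4))) = sqrt(1850 + (2 - 4*(-4)**2 - (4*(-4)**2)**2)) = sqrt(1850 + (2 - 4*16 - (4*16)**2)) = sqrt(1850 + (2 - 1*64 - 1*64**2)) = sqrt(1850 + (2 - 64 - 1*4096)) = sqrt(1850 + (2 - 64 - 4096)) = sqrt(1850 - 4158) = sqrt(-2308) = 2*I*sqrt(577)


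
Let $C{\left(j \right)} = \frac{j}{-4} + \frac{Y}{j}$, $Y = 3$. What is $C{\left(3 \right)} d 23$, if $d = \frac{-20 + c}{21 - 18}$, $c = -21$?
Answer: $- \frac{943}{12} \approx -78.583$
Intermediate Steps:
$d = - \frac{41}{3}$ ($d = \frac{-20 - 21}{21 - 18} = - \frac{41}{3} \approx -13.667$)
$C{\left(j \right)} = \frac{3}{j} - \frac{j}{4}$ ($C{\left(j \right)} = \frac{j}{-4} + \frac{3}{j} = j \left(- \frac{1}{4}\right) + \frac{3}{j} = - \frac{j}{4} + \frac{3}{j} = \frac{3}{j} - \frac{j}{4}$)
$C{\left(3 \right)} d 23 = \left(\frac{3}{3} - \frac{3}{4}\right) \left(- \frac{41}{3}\right) 23 = \left(3 \cdot \frac{1}{3} - \frac{3}{4}\right) \left(- \frac{41}{3}\right) 23 = \left(1 - \frac{3}{4}\right) \left(- \frac{41}{3}\right) 23 = \frac{1}{4} \left(- \frac{41}{3}\right) 23 = \left(- \frac{41}{12}\right) 23 = - \frac{943}{12}$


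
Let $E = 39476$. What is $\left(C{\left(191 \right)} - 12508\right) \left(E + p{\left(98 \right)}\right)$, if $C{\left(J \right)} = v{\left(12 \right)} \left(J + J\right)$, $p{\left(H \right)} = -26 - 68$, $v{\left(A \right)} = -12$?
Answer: $-673117144$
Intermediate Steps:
$p{\left(H \right)} = -94$
$C{\left(J \right)} = - 24 J$ ($C{\left(J \right)} = - 12 \left(J + J\right) = - 12 \cdot 2 J = - 24 J$)
$\left(C{\left(191 \right)} - 12508\right) \left(E + p{\left(98 \right)}\right) = \left(\left(-24\right) 191 - 12508\right) \left(39476 - 94\right) = \left(-4584 - 12508\right) 39382 = \left(-17092\right) 39382 = -673117144$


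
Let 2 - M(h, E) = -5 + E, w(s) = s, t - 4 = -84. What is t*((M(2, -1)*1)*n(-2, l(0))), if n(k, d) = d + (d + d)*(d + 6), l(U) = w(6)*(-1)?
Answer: 3840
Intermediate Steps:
t = -80 (t = 4 - 84 = -80)
M(h, E) = 7 - E (M(h, E) = 2 - (-5 + E) = 2 + (5 - E) = 7 - E)
l(U) = -6 (l(U) = 6*(-1) = -6)
n(k, d) = d + 2*d*(6 + d) (n(k, d) = d + (2*d)*(6 + d) = d + 2*d*(6 + d))
t*((M(2, -1)*1)*n(-2, l(0))) = -80*(7 - 1*(-1))*1*(-6*(13 + 2*(-6))) = -80*(7 + 1)*1*(-6*(13 - 12)) = -80*8*1*(-6*1) = -640*(-6) = -80*(-48) = 3840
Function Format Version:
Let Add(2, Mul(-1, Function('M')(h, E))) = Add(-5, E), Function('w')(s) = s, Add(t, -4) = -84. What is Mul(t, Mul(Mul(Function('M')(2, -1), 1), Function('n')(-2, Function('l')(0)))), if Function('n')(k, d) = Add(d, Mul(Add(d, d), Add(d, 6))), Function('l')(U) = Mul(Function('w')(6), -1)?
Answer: 3840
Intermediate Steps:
t = -80 (t = Add(4, -84) = -80)
Function('M')(h, E) = Add(7, Mul(-1, E)) (Function('M')(h, E) = Add(2, Mul(-1, Add(-5, E))) = Add(2, Add(5, Mul(-1, E))) = Add(7, Mul(-1, E)))
Function('l')(U) = -6 (Function('l')(U) = Mul(6, -1) = -6)
Function('n')(k, d) = Add(d, Mul(2, d, Add(6, d))) (Function('n')(k, d) = Add(d, Mul(Mul(2, d), Add(6, d))) = Add(d, Mul(2, d, Add(6, d))))
Mul(t, Mul(Mul(Function('M')(2, -1), 1), Function('n')(-2, Function('l')(0)))) = Mul(-80, Mul(Mul(Add(7, Mul(-1, -1)), 1), Mul(-6, Add(13, Mul(2, -6))))) = Mul(-80, Mul(Mul(Add(7, 1), 1), Mul(-6, Add(13, -12)))) = Mul(-80, Mul(Mul(8, 1), Mul(-6, 1))) = Mul(-80, Mul(8, -6)) = Mul(-80, -48) = 3840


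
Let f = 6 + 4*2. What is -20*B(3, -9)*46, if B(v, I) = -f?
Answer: 12880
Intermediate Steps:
f = 14 (f = 6 + 8 = 14)
B(v, I) = -14 (B(v, I) = -1*14 = -14)
-20*B(3, -9)*46 = -20*(-14)*46 = 280*46 = 12880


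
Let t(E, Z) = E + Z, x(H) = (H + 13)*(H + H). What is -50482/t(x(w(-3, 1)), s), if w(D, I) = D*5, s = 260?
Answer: -25241/160 ≈ -157.76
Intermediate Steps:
w(D, I) = 5*D
x(H) = 2*H*(13 + H) (x(H) = (13 + H)*(2*H) = 2*H*(13 + H))
-50482/t(x(w(-3, 1)), s) = -50482/(2*(5*(-3))*(13 + 5*(-3)) + 260) = -50482/(2*(-15)*(13 - 15) + 260) = -50482/(2*(-15)*(-2) + 260) = -50482/(60 + 260) = -50482/320 = -50482*1/320 = -25241/160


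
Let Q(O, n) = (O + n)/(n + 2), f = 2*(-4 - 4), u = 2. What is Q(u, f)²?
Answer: 1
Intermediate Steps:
f = -16 (f = 2*(-8) = -16)
Q(O, n) = (O + n)/(2 + n)
Q(u, f)² = ((2 - 16)/(2 - 16))² = (-14/(-14))² = (-1/14*(-14))² = 1² = 1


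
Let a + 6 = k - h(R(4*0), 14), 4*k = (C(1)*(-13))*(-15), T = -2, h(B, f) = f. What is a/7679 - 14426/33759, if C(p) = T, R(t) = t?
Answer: -229487873/518470722 ≈ -0.44262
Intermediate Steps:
C(p) = -2
k = -195/2 (k = (-2*(-13)*(-15))/4 = (26*(-15))/4 = (¼)*(-390) = -195/2 ≈ -97.500)
a = -235/2 (a = -6 + (-195/2 - 1*14) = -6 + (-195/2 - 14) = -6 - 223/2 = -235/2 ≈ -117.50)
a/7679 - 14426/33759 = -235/2/7679 - 14426/33759 = -235/2*1/7679 - 14426*1/33759 = -235/15358 - 14426/33759 = -229487873/518470722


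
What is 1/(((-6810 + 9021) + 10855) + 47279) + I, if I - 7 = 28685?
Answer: 1731418741/60345 ≈ 28692.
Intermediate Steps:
I = 28692 (I = 7 + 28685 = 28692)
1/(((-6810 + 9021) + 10855) + 47279) + I = 1/(((-6810 + 9021) + 10855) + 47279) + 28692 = 1/((2211 + 10855) + 47279) + 28692 = 1/(13066 + 47279) + 28692 = 1/60345 + 28692 = 1731418741/60345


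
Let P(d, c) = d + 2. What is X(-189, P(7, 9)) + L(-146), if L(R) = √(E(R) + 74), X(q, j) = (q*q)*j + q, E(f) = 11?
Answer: 321300 + √85 ≈ 3.2131e+5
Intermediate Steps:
P(d, c) = 2 + d
X(q, j) = q + j*q² (X(q, j) = q²*j + q = j*q² + q = q + j*q²)
L(R) = √85 (L(R) = √(11 + 74) = √85)
X(-189, P(7, 9)) + L(-146) = -189*(1 + (2 + 7)*(-189)) + √85 = -189*(1 + 9*(-189)) + √85 = -189*(1 - 1701) + √85 = -189*(-1700) + √85 = 321300 + √85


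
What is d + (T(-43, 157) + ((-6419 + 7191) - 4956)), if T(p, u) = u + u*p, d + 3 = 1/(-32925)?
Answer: -354964426/32925 ≈ -10781.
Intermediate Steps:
d = -98776/32925 (d = -3 + 1/(-32925) = -3 - 1/32925 = -98776/32925 ≈ -3.0000)
T(p, u) = u + p*u
d + (T(-43, 157) + ((-6419 + 7191) - 4956)) = -98776/32925 + (157*(1 - 43) + ((-6419 + 7191) - 4956)) = -98776/32925 + (157*(-42) + (772 - 4956)) = -98776/32925 + (-6594 - 4184) = -98776/32925 - 10778 = -354964426/32925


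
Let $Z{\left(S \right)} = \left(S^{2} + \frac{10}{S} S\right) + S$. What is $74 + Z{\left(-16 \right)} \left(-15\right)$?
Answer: $-3676$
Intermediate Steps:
$Z{\left(S \right)} = 10 + S + S^{2}$ ($Z{\left(S \right)} = \left(S^{2} + 10\right) + S = \left(10 + S^{2}\right) + S = 10 + S + S^{2}$)
$74 + Z{\left(-16 \right)} \left(-15\right) = 74 + \left(10 - 16 + \left(-16\right)^{2}\right) \left(-15\right) = 74 + \left(10 - 16 + 256\right) \left(-15\right) = 74 + 250 \left(-15\right) = 74 - 3750 = -3676$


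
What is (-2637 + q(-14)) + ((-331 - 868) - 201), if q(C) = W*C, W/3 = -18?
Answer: -3281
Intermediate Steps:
W = -54 (W = 3*(-18) = -54)
q(C) = -54*C
(-2637 + q(-14)) + ((-331 - 868) - 201) = (-2637 - 54*(-14)) + ((-331 - 868) - 201) = (-2637 + 756) + (-1199 - 201) = -1881 - 1400 = -3281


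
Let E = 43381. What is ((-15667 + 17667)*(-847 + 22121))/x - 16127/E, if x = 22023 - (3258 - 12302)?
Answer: 39261144053/28674841 ≈ 1369.2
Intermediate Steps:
x = 31067 (x = 22023 - 1*(-9044) = 22023 + 9044 = 31067)
((-15667 + 17667)*(-847 + 22121))/x - 16127/E = ((-15667 + 17667)*(-847 + 22121))/31067 - 16127/43381 = (2000*21274)*(1/31067) - 16127*1/43381 = 42548000*(1/31067) - 16127/43381 = 42548000/31067 - 16127/43381 = 39261144053/28674841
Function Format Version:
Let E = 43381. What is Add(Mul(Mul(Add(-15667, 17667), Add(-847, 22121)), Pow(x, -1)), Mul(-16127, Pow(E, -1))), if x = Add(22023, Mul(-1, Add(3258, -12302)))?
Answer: Rational(39261144053, 28674841) ≈ 1369.2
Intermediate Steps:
x = 31067 (x = Add(22023, Mul(-1, -9044)) = Add(22023, 9044) = 31067)
Add(Mul(Mul(Add(-15667, 17667), Add(-847, 22121)), Pow(x, -1)), Mul(-16127, Pow(E, -1))) = Add(Mul(Mul(Add(-15667, 17667), Add(-847, 22121)), Pow(31067, -1)), Mul(-16127, Pow(43381, -1))) = Add(Mul(Mul(2000, 21274), Rational(1, 31067)), Mul(-16127, Rational(1, 43381))) = Add(Mul(42548000, Rational(1, 31067)), Rational(-16127, 43381)) = Add(Rational(42548000, 31067), Rational(-16127, 43381)) = Rational(39261144053, 28674841)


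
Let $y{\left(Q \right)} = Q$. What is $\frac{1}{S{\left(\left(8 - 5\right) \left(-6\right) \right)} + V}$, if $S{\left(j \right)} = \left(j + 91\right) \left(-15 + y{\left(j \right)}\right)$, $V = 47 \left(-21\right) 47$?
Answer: $- \frac{1}{48798} \approx -2.0493 \cdot 10^{-5}$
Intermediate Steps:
$V = -46389$ ($V = \left(-987\right) 47 = -46389$)
$S{\left(j \right)} = \left(-15 + j\right) \left(91 + j\right)$ ($S{\left(j \right)} = \left(j + 91\right) \left(-15 + j\right) = \left(91 + j\right) \left(-15 + j\right) = \left(-15 + j\right) \left(91 + j\right)$)
$\frac{1}{S{\left(\left(8 - 5\right) \left(-6\right) \right)} + V} = \frac{1}{\left(-1365 + \left(\left(8 - 5\right) \left(-6\right)\right)^{2} + 76 \left(8 - 5\right) \left(-6\right)\right) - 46389} = \frac{1}{\left(-1365 + \left(3 \left(-6\right)\right)^{2} + 76 \cdot 3 \left(-6\right)\right) - 46389} = \frac{1}{\left(-1365 + \left(-18\right)^{2} + 76 \left(-18\right)\right) - 46389} = \frac{1}{\left(-1365 + 324 - 1368\right) - 46389} = \frac{1}{-2409 - 46389} = \frac{1}{-48798} = - \frac{1}{48798}$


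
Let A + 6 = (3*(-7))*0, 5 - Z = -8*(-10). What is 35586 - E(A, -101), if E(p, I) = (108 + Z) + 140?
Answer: 35413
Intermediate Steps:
Z = -75 (Z = 5 - (-8)*(-10) = 5 - 1*80 = 5 - 80 = -75)
A = -6 (A = -6 + (3*(-7))*0 = -6 - 21*0 = -6 + 0 = -6)
E(p, I) = 173 (E(p, I) = (108 - 75) + 140 = 33 + 140 = 173)
35586 - E(A, -101) = 35586 - 1*173 = 35586 - 173 = 35413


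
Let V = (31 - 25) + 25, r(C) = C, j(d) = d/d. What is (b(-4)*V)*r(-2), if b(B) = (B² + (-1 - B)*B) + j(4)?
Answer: -310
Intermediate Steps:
j(d) = 1
b(B) = 1 + B² + B*(-1 - B) (b(B) = (B² + (-1 - B)*B) + 1 = (B² + B*(-1 - B)) + 1 = 1 + B² + B*(-1 - B))
V = 31 (V = 6 + 25 = 31)
(b(-4)*V)*r(-2) = ((1 - 1*(-4))*31)*(-2) = ((1 + 4)*31)*(-2) = (5*31)*(-2) = 155*(-2) = -310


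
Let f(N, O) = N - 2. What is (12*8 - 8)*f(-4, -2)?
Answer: -528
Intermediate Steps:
f(N, O) = -2 + N
(12*8 - 8)*f(-4, -2) = (12*8 - 8)*(-2 - 4) = (96 - 8)*(-6) = 88*(-6) = -528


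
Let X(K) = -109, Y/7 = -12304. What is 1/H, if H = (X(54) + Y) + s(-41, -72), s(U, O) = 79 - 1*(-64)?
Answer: -1/86094 ≈ -1.1615e-5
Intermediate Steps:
Y = -86128 (Y = 7*(-12304) = -86128)
s(U, O) = 143 (s(U, O) = 79 + 64 = 143)
H = -86094 (H = (-109 - 86128) + 143 = -86237 + 143 = -86094)
1/H = 1/(-86094) = -1/86094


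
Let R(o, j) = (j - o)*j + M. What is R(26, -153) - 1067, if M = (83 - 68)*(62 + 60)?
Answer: 28150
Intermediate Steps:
M = 1830 (M = 15*122 = 1830)
R(o, j) = 1830 + j*(j - o) (R(o, j) = (j - o)*j + 1830 = j*(j - o) + 1830 = 1830 + j*(j - o))
R(26, -153) - 1067 = (1830 + (-153)² - 1*(-153)*26) - 1067 = (1830 + 23409 + 3978) - 1067 = 29217 - 1067 = 28150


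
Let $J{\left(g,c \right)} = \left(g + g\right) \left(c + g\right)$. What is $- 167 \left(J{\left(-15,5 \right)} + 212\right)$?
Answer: $-85504$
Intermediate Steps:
$J{\left(g,c \right)} = 2 g \left(c + g\right)$
$- 167 \left(J{\left(-15,5 \right)} + 212\right) = - 167 \left(2 \left(-15\right) \left(5 - 15\right) + 212\right) = - 167 \left(2 \left(-15\right) \left(-10\right) + 212\right) = - 167 \left(300 + 212\right) = \left(-167\right) 512 = -85504$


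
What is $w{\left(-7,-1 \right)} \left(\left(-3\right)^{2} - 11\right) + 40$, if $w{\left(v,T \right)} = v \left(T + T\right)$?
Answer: $12$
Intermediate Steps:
$w{\left(v,T \right)} = 2 T v$ ($w{\left(v,T \right)} = v 2 T = 2 T v$)
$w{\left(-7,-1 \right)} \left(\left(-3\right)^{2} - 11\right) + 40 = 2 \left(-1\right) \left(-7\right) \left(\left(-3\right)^{2} - 11\right) + 40 = 14 \left(9 - 11\right) + 40 = 14 \left(-2\right) + 40 = -28 + 40 = 12$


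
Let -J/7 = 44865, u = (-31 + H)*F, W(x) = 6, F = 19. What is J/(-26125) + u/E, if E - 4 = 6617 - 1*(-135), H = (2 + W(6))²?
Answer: 142542397/11766700 ≈ 12.114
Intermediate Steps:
H = 64 (H = (2 + 6)² = 8² = 64)
E = 6756 (E = 4 + (6617 - 1*(-135)) = 4 + (6617 + 135) = 4 + 6752 = 6756)
u = 627 (u = (-31 + 64)*19 = 33*19 = 627)
J = -314055 (J = -7*44865 = -314055)
J/(-26125) + u/E = -314055/(-26125) + 627/6756 = -314055*(-1/26125) + 627*(1/6756) = 62811/5225 + 209/2252 = 142542397/11766700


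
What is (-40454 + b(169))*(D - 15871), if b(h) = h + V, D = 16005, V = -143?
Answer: -5417352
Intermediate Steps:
b(h) = -143 + h (b(h) = h - 143 = -143 + h)
(-40454 + b(169))*(D - 15871) = (-40454 + (-143 + 169))*(16005 - 15871) = (-40454 + 26)*134 = -40428*134 = -5417352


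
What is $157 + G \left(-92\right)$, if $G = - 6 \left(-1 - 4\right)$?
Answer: $-2603$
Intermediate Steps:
$G = 30$ ($G = \left(-6\right) \left(-5\right) = 30$)
$157 + G \left(-92\right) = 157 + 30 \left(-92\right) = 157 - 2760 = -2603$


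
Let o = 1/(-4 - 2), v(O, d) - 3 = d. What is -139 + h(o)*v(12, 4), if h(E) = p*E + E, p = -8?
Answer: -785/6 ≈ -130.83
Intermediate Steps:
v(O, d) = 3 + d
o = -⅙ (o = 1/(-6) = -⅙ ≈ -0.16667)
h(E) = -7*E (h(E) = -8*E + E = -7*E)
-139 + h(o)*v(12, 4) = -139 + (-7*(-⅙))*(3 + 4) = -139 + (7/6)*7 = -139 + 49/6 = -785/6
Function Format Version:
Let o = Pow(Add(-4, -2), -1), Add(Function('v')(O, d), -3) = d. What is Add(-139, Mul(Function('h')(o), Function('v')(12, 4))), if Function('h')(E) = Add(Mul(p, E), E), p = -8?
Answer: Rational(-785, 6) ≈ -130.83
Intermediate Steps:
Function('v')(O, d) = Add(3, d)
o = Rational(-1, 6) (o = Pow(-6, -1) = Rational(-1, 6) ≈ -0.16667)
Function('h')(E) = Mul(-7, E) (Function('h')(E) = Add(Mul(-8, E), E) = Mul(-7, E))
Add(-139, Mul(Function('h')(o), Function('v')(12, 4))) = Add(-139, Mul(Mul(-7, Rational(-1, 6)), Add(3, 4))) = Add(-139, Mul(Rational(7, 6), 7)) = Add(-139, Rational(49, 6)) = Rational(-785, 6)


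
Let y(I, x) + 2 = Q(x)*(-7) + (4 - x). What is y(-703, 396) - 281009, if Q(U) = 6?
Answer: -281445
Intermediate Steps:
y(I, x) = -40 - x (y(I, x) = -2 + (6*(-7) + (4 - x)) = -2 + (-42 + (4 - x)) = -2 + (-38 - x) = -40 - x)
y(-703, 396) - 281009 = (-40 - 1*396) - 281009 = (-40 - 396) - 281009 = -436 - 281009 = -281445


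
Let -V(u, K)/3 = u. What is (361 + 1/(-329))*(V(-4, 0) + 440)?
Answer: 53683136/329 ≈ 1.6317e+5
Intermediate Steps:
V(u, K) = -3*u
(361 + 1/(-329))*(V(-4, 0) + 440) = (361 + 1/(-329))*(-3*(-4) + 440) = (361 - 1/329)*(12 + 440) = (118768/329)*452 = 53683136/329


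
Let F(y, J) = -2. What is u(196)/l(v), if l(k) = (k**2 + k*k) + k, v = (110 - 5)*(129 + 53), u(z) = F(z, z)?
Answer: -1/365201655 ≈ -2.7382e-9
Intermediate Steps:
u(z) = -2
v = 19110 (v = 105*182 = 19110)
l(k) = k + 2*k**2 (l(k) = (k**2 + k**2) + k = 2*k**2 + k = k + 2*k**2)
u(196)/l(v) = -2*1/(19110*(1 + 2*19110)) = -2*1/(19110*(1 + 38220)) = -2/(19110*38221) = -2/730403310 = -2*1/730403310 = -1/365201655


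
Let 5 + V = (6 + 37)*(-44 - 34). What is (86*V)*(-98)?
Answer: 28309652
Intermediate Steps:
V = -3359 (V = -5 + (6 + 37)*(-44 - 34) = -5 + 43*(-78) = -5 - 3354 = -3359)
(86*V)*(-98) = (86*(-3359))*(-98) = -288874*(-98) = 28309652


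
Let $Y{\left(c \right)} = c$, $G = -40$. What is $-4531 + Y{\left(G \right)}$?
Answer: $-4571$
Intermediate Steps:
$-4531 + Y{\left(G \right)} = -4531 - 40 = -4571$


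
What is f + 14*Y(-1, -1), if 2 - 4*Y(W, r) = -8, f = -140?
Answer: -105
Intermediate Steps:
Y(W, r) = 5/2 (Y(W, r) = ½ - ¼*(-8) = ½ + 2 = 5/2)
f + 14*Y(-1, -1) = -140 + 14*(5/2) = -140 + 35 = -105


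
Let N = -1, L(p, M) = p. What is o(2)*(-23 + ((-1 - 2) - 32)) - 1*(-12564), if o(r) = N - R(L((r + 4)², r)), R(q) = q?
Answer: 14710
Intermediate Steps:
o(r) = -1 - (4 + r)² (o(r) = -1 - (r + 4)² = -1 - (4 + r)²)
o(2)*(-23 + ((-1 - 2) - 32)) - 1*(-12564) = (-1 - (4 + 2)²)*(-23 + ((-1 - 2) - 32)) - 1*(-12564) = (-1 - 1*6²)*(-23 + (-3 - 32)) + 12564 = (-1 - 1*36)*(-23 - 35) + 12564 = (-1 - 36)*(-58) + 12564 = -37*(-58) + 12564 = 2146 + 12564 = 14710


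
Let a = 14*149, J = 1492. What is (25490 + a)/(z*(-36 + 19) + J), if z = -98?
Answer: 13788/1579 ≈ 8.7321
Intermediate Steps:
a = 2086
(25490 + a)/(z*(-36 + 19) + J) = (25490 + 2086)/(-98*(-36 + 19) + 1492) = 27576/(-98*(-17) + 1492) = 27576/(1666 + 1492) = 27576/3158 = 27576*(1/3158) = 13788/1579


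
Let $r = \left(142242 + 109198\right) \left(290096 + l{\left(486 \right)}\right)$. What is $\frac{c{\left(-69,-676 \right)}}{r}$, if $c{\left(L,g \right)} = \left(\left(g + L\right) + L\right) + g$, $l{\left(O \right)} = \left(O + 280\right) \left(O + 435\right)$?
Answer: $- \frac{149}{25032913808} \approx -5.9522 \cdot 10^{-9}$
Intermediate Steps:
$l{\left(O \right)} = \left(280 + O\right) \left(435 + O\right)$
$c{\left(L,g \right)} = 2 L + 2 g$ ($c{\left(L,g \right)} = \left(\left(L + g\right) + L\right) + g = \left(g + 2 L\right) + g = 2 L + 2 g$)
$r = 250329138080$ ($r = \left(142242 + 109198\right) \left(290096 + \left(121800 + 486^{2} + 715 \cdot 486\right)\right) = 251440 \left(290096 + \left(121800 + 236196 + 347490\right)\right) = 251440 \left(290096 + 705486\right) = 251440 \cdot 995582 = 250329138080$)
$\frac{c{\left(-69,-676 \right)}}{r} = \frac{2 \left(-69\right) + 2 \left(-676\right)}{250329138080} = \left(-138 - 1352\right) \frac{1}{250329138080} = \left(-1490\right) \frac{1}{250329138080} = - \frac{149}{25032913808}$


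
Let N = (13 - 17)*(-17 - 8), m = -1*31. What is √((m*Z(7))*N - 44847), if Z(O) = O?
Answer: I*√66547 ≈ 257.97*I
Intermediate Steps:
m = -31
N = 100 (N = -4*(-25) = 100)
√((m*Z(7))*N - 44847) = √(-31*7*100 - 44847) = √(-217*100 - 44847) = √(-21700 - 44847) = √(-66547) = I*√66547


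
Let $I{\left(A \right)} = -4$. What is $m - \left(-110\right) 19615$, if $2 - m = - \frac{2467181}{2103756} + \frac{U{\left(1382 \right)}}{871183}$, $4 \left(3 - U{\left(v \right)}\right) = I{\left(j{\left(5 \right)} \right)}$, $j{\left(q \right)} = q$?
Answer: $\frac{3954452798013468995}{1832756463348} \approx 2.1577 \cdot 10^{6}$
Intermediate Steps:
$U{\left(v \right)} = 4$ ($U{\left(v \right)} = 3 - -1 = 3 + 1 = 4$)
$m = \frac{5814870656795}{1832756463348}$ ($m = 2 - \left(- \frac{2467181}{2103756} + \frac{4}{871183}\right) = 2 - - \frac{2149357730099}{1832756463348} = 2 + \frac{2149357730099}{1832756463348} = \frac{5814870656795}{1832756463348} \approx 3.1727$)
$m - \left(-110\right) 19615 = \frac{5814870656795}{1832756463348} - \left(-110\right) 19615 = \frac{5814870656795}{1832756463348} - -2157650 = \frac{5814870656795}{1832756463348} + 2157650 = \frac{3954452798013468995}{1832756463348}$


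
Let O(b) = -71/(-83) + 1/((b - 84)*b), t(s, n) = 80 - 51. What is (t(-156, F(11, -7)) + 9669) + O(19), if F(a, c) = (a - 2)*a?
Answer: 994181092/102505 ≈ 9698.9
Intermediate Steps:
F(a, c) = a*(-2 + a) (F(a, c) = (-2 + a)*a = a*(-2 + a))
t(s, n) = 29
O(b) = 71/83 + 1/(b*(-84 + b)) (O(b) = -71*(-1/83) + 1/((-84 + b)*b) = 71/83 + 1/(b*(-84 + b)))
(t(-156, F(11, -7)) + 9669) + O(19) = (29 + 9669) + (1/83)*(83 - 5964*19 + 71*19²)/(19*(-84 + 19)) = 9698 + (1/83)*(1/19)*(83 - 113316 + 71*361)/(-65) = 9698 + (1/83)*(1/19)*(-1/65)*(83 - 113316 + 25631) = 9698 + (1/83)*(1/19)*(-1/65)*(-87602) = 9698 + 87602/102505 = 994181092/102505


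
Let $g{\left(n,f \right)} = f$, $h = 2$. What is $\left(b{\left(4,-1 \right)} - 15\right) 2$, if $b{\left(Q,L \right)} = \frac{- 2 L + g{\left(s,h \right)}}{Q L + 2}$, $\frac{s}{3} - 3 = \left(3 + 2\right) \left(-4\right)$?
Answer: $-34$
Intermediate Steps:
$s = -51$ ($s = 9 + 3 \left(3 + 2\right) \left(-4\right) = 9 + 3 \cdot 5 \left(-4\right) = 9 + 3 \left(-20\right) = 9 - 60 = -51$)
$b{\left(Q,L \right)} = \frac{2 - 2 L}{2 + L Q}$ ($b{\left(Q,L \right)} = \frac{- 2 L + 2}{Q L + 2} = \frac{2 - 2 L}{L Q + 2} = \frac{2 - 2 L}{2 + L Q}$)
$\left(b{\left(4,-1 \right)} - 15\right) 2 = \left(\frac{2 \left(1 - -1\right)}{2 - 4} - 15\right) 2 = \left(\frac{2 \left(1 + 1\right)}{2 - 4} - 15\right) 2 = \left(2 \frac{1}{-2} \cdot 2 - 15\right) 2 = \left(2 \left(- \frac{1}{2}\right) 2 - 15\right) 2 = \left(-2 - 15\right) 2 = \left(-17\right) 2 = -34$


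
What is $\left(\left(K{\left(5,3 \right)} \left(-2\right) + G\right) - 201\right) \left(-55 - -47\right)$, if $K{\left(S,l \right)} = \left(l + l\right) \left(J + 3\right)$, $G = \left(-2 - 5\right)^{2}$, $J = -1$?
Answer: $1408$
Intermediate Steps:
$G = 49$ ($G = \left(-7\right)^{2} = 49$)
$K{\left(S,l \right)} = 4 l$ ($K{\left(S,l \right)} = \left(l + l\right) \left(-1 + 3\right) = 2 l 2 = 4 l$)
$\left(\left(K{\left(5,3 \right)} \left(-2\right) + G\right) - 201\right) \left(-55 - -47\right) = \left(\left(4 \cdot 3 \left(-2\right) + 49\right) - 201\right) \left(-55 - -47\right) = \left(\left(12 \left(-2\right) + 49\right) - 201\right) \left(-55 + 47\right) = \left(\left(-24 + 49\right) - 201\right) \left(-8\right) = \left(25 - 201\right) \left(-8\right) = \left(-176\right) \left(-8\right) = 1408$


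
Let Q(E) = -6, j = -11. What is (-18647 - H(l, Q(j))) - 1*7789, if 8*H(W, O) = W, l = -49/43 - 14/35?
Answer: -45469589/1720 ≈ -26436.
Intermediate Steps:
l = -331/215 (l = -49*1/43 - 14*1/35 = -49/43 - ⅖ = -331/215 ≈ -1.5395)
H(W, O) = W/8
(-18647 - H(l, Q(j))) - 1*7789 = (-18647 - (-331)/(8*215)) - 1*7789 = (-18647 - 1*(-331/1720)) - 7789 = (-18647 + 331/1720) - 7789 = -32072509/1720 - 7789 = -45469589/1720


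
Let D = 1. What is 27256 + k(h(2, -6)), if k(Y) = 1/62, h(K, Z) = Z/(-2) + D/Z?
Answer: 1689873/62 ≈ 27256.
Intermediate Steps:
h(K, Z) = 1/Z - Z/2 (h(K, Z) = Z/(-2) + 1/Z = Z*(-½) + 1/Z = -Z/2 + 1/Z = 1/Z - Z/2)
k(Y) = 1/62
27256 + k(h(2, -6)) = 27256 + 1/62 = 1689873/62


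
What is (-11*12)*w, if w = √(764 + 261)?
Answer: -660*√41 ≈ -4226.1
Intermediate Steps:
w = 5*√41 (w = √1025 = 5*√41 ≈ 32.016)
(-11*12)*w = (-11*12)*(5*√41) = -660*√41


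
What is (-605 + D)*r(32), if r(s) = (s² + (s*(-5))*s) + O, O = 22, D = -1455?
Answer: 8392440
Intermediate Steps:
r(s) = 22 - 4*s² (r(s) = (s² + (s*(-5))*s) + 22 = (s² + (-5*s)*s) + 22 = (s² - 5*s²) + 22 = -4*s² + 22 = 22 - 4*s²)
(-605 + D)*r(32) = (-605 - 1455)*(22 - 4*32²) = -2060*(22 - 4*1024) = -2060*(22 - 4096) = -2060*(-4074) = 8392440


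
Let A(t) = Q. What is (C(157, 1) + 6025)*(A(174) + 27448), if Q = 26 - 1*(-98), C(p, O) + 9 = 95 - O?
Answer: 168464920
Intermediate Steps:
C(p, O) = 86 - O (C(p, O) = -9 + (95 - O) = 86 - O)
Q = 124 (Q = 26 + 98 = 124)
A(t) = 124
(C(157, 1) + 6025)*(A(174) + 27448) = ((86 - 1*1) + 6025)*(124 + 27448) = ((86 - 1) + 6025)*27572 = (85 + 6025)*27572 = 6110*27572 = 168464920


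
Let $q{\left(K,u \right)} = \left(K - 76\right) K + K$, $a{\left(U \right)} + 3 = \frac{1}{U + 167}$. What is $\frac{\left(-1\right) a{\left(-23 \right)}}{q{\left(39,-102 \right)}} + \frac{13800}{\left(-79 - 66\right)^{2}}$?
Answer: $\frac{111238681}{170030016} \approx 0.65423$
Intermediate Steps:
$a{\left(U \right)} = -3 + \frac{1}{167 + U}$ ($a{\left(U \right)} = -3 + \frac{1}{U + 167} = -3 + \frac{1}{167 + U}$)
$q{\left(K,u \right)} = K + K \left(-76 + K\right)$ ($q{\left(K,u \right)} = \left(K - 76\right) K + K = \left(-76 + K\right) K + K = K \left(-76 + K\right) + K = K + K \left(-76 + K\right)$)
$\frac{\left(-1\right) a{\left(-23 \right)}}{q{\left(39,-102 \right)}} + \frac{13800}{\left(-79 - 66\right)^{2}} = \frac{\left(-1\right) \frac{-500 - -69}{167 - 23}}{39 \left(-75 + 39\right)} + \frac{13800}{\left(-79 - 66\right)^{2}} = \frac{\left(-1\right) \frac{-500 + 69}{144}}{39 \left(-36\right)} + \frac{13800}{\left(-145\right)^{2}} = \frac{\left(-1\right) \frac{1}{144} \left(-431\right)}{-1404} + \frac{13800}{21025} = \left(-1\right) \left(- \frac{431}{144}\right) \left(- \frac{1}{1404}\right) + 13800 \cdot \frac{1}{21025} = \frac{431}{144} \left(- \frac{1}{1404}\right) + \frac{552}{841} = - \frac{431}{202176} + \frac{552}{841} = \frac{111238681}{170030016}$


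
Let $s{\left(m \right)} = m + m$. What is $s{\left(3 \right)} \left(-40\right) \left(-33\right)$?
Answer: $7920$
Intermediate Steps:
$s{\left(m \right)} = 2 m$
$s{\left(3 \right)} \left(-40\right) \left(-33\right) = 2 \cdot 3 \left(-40\right) \left(-33\right) = 6 \left(-40\right) \left(-33\right) = \left(-240\right) \left(-33\right) = 7920$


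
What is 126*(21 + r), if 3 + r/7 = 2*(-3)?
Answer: -5292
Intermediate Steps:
r = -63 (r = -21 + 7*(2*(-3)) = -21 + 7*(-6) = -21 - 42 = -63)
126*(21 + r) = 126*(21 - 63) = 126*(-42) = -5292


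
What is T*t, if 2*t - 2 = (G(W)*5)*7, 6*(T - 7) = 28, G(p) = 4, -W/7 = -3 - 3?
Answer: 2485/3 ≈ 828.33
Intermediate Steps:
W = 42 (W = -7*(-3 - 3) = -7*(-6) = 42)
T = 35/3 (T = 7 + (⅙)*28 = 7 + 14/3 = 35/3 ≈ 11.667)
t = 71 (t = 1 + ((4*5)*7)/2 = 1 + (20*7)/2 = 1 + (½)*140 = 1 + 70 = 71)
T*t = (35/3)*71 = 2485/3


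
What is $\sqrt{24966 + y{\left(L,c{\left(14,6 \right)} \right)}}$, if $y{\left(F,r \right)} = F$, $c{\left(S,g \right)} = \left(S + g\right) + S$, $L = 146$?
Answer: $2 \sqrt{6278} \approx 158.47$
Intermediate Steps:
$c{\left(S,g \right)} = g + 2 S$
$\sqrt{24966 + y{\left(L,c{\left(14,6 \right)} \right)}} = \sqrt{24966 + 146} = \sqrt{25112} = 2 \sqrt{6278}$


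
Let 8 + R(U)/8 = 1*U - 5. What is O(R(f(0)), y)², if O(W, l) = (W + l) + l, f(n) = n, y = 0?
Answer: 10816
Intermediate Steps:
R(U) = -104 + 8*U (R(U) = -64 + 8*(1*U - 5) = -64 + 8*(U - 5) = -64 + 8*(-5 + U) = -64 + (-40 + 8*U) = -104 + 8*U)
O(W, l) = W + 2*l
O(R(f(0)), y)² = ((-104 + 8*0) + 2*0)² = ((-104 + 0) + 0)² = (-104 + 0)² = (-104)² = 10816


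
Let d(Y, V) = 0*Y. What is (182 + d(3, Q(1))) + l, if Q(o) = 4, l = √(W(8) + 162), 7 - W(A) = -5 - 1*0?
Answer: 182 + √174 ≈ 195.19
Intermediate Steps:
W(A) = 12 (W(A) = 7 - (-5 - 1*0) = 7 - (-5 + 0) = 7 - 1*(-5) = 7 + 5 = 12)
l = √174 (l = √(12 + 162) = √174 ≈ 13.191)
d(Y, V) = 0
(182 + d(3, Q(1))) + l = (182 + 0) + √174 = 182 + √174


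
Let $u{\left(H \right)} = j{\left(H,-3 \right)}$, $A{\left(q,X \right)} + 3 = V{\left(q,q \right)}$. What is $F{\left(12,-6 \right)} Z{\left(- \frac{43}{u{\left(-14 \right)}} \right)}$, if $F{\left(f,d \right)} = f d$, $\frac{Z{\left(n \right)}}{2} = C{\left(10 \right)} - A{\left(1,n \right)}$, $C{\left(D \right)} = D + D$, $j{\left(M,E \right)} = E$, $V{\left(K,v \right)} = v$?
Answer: $-3168$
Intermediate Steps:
$A{\left(q,X \right)} = -3 + q$
$u{\left(H \right)} = -3$
$C{\left(D \right)} = 2 D$
$Z{\left(n \right)} = 44$ ($Z{\left(n \right)} = 2 \left(2 \cdot 10 - \left(-3 + 1\right)\right) = 2 \left(20 - -2\right) = 2 \left(20 + 2\right) = 2 \cdot 22 = 44$)
$F{\left(f,d \right)} = d f$
$F{\left(12,-6 \right)} Z{\left(- \frac{43}{u{\left(-14 \right)}} \right)} = \left(-6\right) 12 \cdot 44 = \left(-72\right) 44 = -3168$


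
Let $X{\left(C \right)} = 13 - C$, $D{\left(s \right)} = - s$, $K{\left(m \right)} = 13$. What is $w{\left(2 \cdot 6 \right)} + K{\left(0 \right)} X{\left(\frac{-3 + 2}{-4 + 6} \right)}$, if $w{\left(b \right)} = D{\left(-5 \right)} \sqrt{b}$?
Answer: $\frac{351}{2} + 10 \sqrt{3} \approx 192.82$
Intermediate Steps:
$w{\left(b \right)} = 5 \sqrt{b}$ ($w{\left(b \right)} = \left(-1\right) \left(-5\right) \sqrt{b} = 5 \sqrt{b}$)
$w{\left(2 \cdot 6 \right)} + K{\left(0 \right)} X{\left(\frac{-3 + 2}{-4 + 6} \right)} = 5 \sqrt{2 \cdot 6} + 13 \left(13 - \frac{-3 + 2}{-4 + 6}\right) = 5 \sqrt{12} + 13 \left(13 - - \frac{1}{2}\right) = 5 \cdot 2 \sqrt{3} + 13 \left(13 - \left(-1\right) \frac{1}{2}\right) = 10 \sqrt{3} + 13 \left(13 - - \frac{1}{2}\right) = 10 \sqrt{3} + 13 \left(13 + \frac{1}{2}\right) = 10 \sqrt{3} + 13 \cdot \frac{27}{2} = 10 \sqrt{3} + \frac{351}{2} = \frac{351}{2} + 10 \sqrt{3}$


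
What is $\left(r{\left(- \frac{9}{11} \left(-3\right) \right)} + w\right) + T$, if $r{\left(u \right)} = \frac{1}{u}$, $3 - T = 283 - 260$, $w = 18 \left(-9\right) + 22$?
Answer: $- \frac{4309}{27} \approx -159.59$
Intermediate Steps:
$w = -140$ ($w = -162 + 22 = -140$)
$T = -20$ ($T = 3 - \left(283 - 260\right) = 3 - 23 = -20$)
$\left(r{\left(- \frac{9}{11} \left(-3\right) \right)} + w\right) + T = \left(\frac{1}{- \frac{9}{11} \left(-3\right)} - 140\right) - 20 = \left(\frac{1}{\left(-9\right) \frac{1}{11} \left(-3\right)} - 140\right) - 20 = \left(\frac{1}{\left(- \frac{9}{11}\right) \left(-3\right)} - 140\right) - 20 = \left(\frac{1}{\frac{27}{11}} - 140\right) - 20 = \left(\frac{11}{27} - 140\right) - 20 = - \frac{3769}{27} - 20 = - \frac{4309}{27}$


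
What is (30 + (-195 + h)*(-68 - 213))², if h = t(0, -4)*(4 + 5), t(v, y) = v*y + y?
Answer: 4217333481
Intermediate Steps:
t(v, y) = y + v*y
h = -36 (h = (-4*(1 + 0))*(4 + 5) = -4*1*9 = -4*9 = -36)
(30 + (-195 + h)*(-68 - 213))² = (30 + (-195 - 36)*(-68 - 213))² = (30 - 231*(-281))² = (30 + 64911)² = 64941² = 4217333481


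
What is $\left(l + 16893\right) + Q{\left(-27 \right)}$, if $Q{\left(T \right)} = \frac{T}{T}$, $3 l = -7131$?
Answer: $14517$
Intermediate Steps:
$l = -2377$ ($l = \frac{1}{3} \left(-7131\right) = -2377$)
$Q{\left(T \right)} = 1$
$\left(l + 16893\right) + Q{\left(-27 \right)} = \left(-2377 + 16893\right) + 1 = 14516 + 1 = 14517$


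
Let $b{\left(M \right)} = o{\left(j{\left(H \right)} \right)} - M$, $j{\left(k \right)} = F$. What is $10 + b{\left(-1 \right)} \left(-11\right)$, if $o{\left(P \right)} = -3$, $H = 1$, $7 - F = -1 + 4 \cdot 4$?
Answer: $32$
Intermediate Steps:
$F = -8$ ($F = 7 - \left(-1 + 4 \cdot 4\right) = 7 - \left(-1 + 16\right) = 7 - 15 = -8$)
$j{\left(k \right)} = -8$
$b{\left(M \right)} = -3 - M$
$10 + b{\left(-1 \right)} \left(-11\right) = 10 + \left(-3 - -1\right) \left(-11\right) = 10 + \left(-3 + 1\right) \left(-11\right) = 10 - -22 = 10 + 22 = 32$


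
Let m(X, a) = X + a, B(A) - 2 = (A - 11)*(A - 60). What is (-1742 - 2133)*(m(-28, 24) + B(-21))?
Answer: -10036250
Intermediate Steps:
B(A) = 2 + (-60 + A)*(-11 + A) (B(A) = 2 + (A - 11)*(A - 60) = 2 + (-11 + A)*(-60 + A) = 2 + (-60 + A)*(-11 + A))
(-1742 - 2133)*(m(-28, 24) + B(-21)) = (-1742 - 2133)*((-28 + 24) + (662 + (-21)**2 - 71*(-21))) = -3875*(-4 + (662 + 441 + 1491)) = -3875*(-4 + 2594) = -3875*2590 = -10036250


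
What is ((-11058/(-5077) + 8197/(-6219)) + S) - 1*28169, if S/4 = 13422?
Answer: 805760563430/31573863 ≈ 25520.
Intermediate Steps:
S = 53688 (S = 4*13422 = 53688)
((-11058/(-5077) + 8197/(-6219)) + S) - 1*28169 = ((-11058/(-5077) + 8197/(-6219)) + 53688) - 1*28169 = ((-11058*(-1/5077) + 8197*(-1/6219)) + 53688) - 28169 = ((11058/5077 - 8197/6219) + 53688) - 28169 = (27153533/31573863 + 53688) - 28169 = 1695164710277/31573863 - 28169 = 805760563430/31573863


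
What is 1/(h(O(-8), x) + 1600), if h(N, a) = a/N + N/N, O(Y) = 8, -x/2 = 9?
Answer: 4/6395 ≈ 0.00062549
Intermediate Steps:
x = -18 (x = -2*9 = -18)
h(N, a) = 1 + a/N (h(N, a) = a/N + 1 = 1 + a/N)
1/(h(O(-8), x) + 1600) = 1/((8 - 18)/8 + 1600) = 1/((1/8)*(-10) + 1600) = 1/(-5/4 + 1600) = 1/(6395/4) = 4/6395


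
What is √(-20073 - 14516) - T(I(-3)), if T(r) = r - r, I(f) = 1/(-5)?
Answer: I*√34589 ≈ 185.98*I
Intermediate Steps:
I(f) = -⅕
T(r) = 0
√(-20073 - 14516) - T(I(-3)) = √(-20073 - 14516) - 1*0 = √(-34589) + 0 = I*√34589 + 0 = I*√34589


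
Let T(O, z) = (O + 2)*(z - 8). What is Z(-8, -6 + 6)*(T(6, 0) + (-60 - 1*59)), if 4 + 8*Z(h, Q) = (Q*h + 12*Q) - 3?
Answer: 1281/8 ≈ 160.13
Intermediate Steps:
T(O, z) = (-8 + z)*(2 + O) (T(O, z) = (2 + O)*(-8 + z) = (-8 + z)*(2 + O))
Z(h, Q) = -7/8 + 3*Q/2 + Q*h/8 (Z(h, Q) = -½ + ((Q*h + 12*Q) - 3)/8 = -½ + ((12*Q + Q*h) - 3)/8 = -½ + (-3 + 12*Q + Q*h)/8 = -½ + (-3/8 + 3*Q/2 + Q*h/8) = -7/8 + 3*Q/2 + Q*h/8)
Z(-8, -6 + 6)*(T(6, 0) + (-60 - 1*59)) = (-7/8 + 3*(-6 + 6)/2 + (⅛)*(-6 + 6)*(-8))*((-16 - 8*6 + 2*0 + 6*0) + (-60 - 1*59)) = (-7/8 + (3/2)*0 + (⅛)*0*(-8))*((-16 - 48 + 0 + 0) + (-60 - 59)) = (-7/8 + 0 + 0)*(-64 - 119) = -7/8*(-183) = 1281/8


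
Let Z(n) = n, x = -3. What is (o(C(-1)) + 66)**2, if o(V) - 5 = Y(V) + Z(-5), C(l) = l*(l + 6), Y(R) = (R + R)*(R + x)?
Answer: 21316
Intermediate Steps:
Y(R) = 2*R*(-3 + R) (Y(R) = (R + R)*(R - 3) = (2*R)*(-3 + R) = 2*R*(-3 + R))
C(l) = l*(6 + l)
o(V) = 2*V*(-3 + V) (o(V) = 5 + (2*V*(-3 + V) - 5) = 5 + (-5 + 2*V*(-3 + V)) = 2*V*(-3 + V))
(o(C(-1)) + 66)**2 = (2*(-(6 - 1))*(-3 - (6 - 1)) + 66)**2 = (2*(-1*5)*(-3 - 1*5) + 66)**2 = (2*(-5)*(-3 - 5) + 66)**2 = (2*(-5)*(-8) + 66)**2 = (80 + 66)**2 = 146**2 = 21316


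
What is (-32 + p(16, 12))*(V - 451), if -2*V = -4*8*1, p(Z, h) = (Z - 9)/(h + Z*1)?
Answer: 55245/4 ≈ 13811.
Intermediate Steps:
p(Z, h) = (-9 + Z)/(Z + h) (p(Z, h) = (-9 + Z)/(h + Z) = (-9 + Z)/(Z + h))
V = 16 (V = -(-4*8)/2 = -(-16) = -½*(-32) = 16)
(-32 + p(16, 12))*(V - 451) = (-32 + (-9 + 16)/(16 + 12))*(16 - 451) = (-32 + 7/28)*(-435) = (-32 + (1/28)*7)*(-435) = (-32 + ¼)*(-435) = -127/4*(-435) = 55245/4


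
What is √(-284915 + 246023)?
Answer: 2*I*√9723 ≈ 197.21*I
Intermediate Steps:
√(-284915 + 246023) = √(-38892) = 2*I*√9723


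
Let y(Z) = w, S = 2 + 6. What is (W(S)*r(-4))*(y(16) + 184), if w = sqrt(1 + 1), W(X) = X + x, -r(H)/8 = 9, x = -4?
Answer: -52992 - 288*sqrt(2) ≈ -53399.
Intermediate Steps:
S = 8
r(H) = -72 (r(H) = -8*9 = -72)
W(X) = -4 + X (W(X) = X - 4 = -4 + X)
w = sqrt(2) ≈ 1.4142
y(Z) = sqrt(2)
(W(S)*r(-4))*(y(16) + 184) = ((-4 + 8)*(-72))*(sqrt(2) + 184) = (4*(-72))*(184 + sqrt(2)) = -288*(184 + sqrt(2)) = -52992 - 288*sqrt(2)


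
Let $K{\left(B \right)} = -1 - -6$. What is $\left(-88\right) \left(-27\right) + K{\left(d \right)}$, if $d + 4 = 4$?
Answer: $2381$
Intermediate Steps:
$d = 0$ ($d = -4 + 4 = 0$)
$K{\left(B \right)} = 5$ ($K{\left(B \right)} = -1 + 6 = 5$)
$\left(-88\right) \left(-27\right) + K{\left(d \right)} = \left(-88\right) \left(-27\right) + 5 = 2376 + 5 = 2381$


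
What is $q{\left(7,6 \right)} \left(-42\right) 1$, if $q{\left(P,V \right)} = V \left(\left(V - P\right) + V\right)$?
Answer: $-1260$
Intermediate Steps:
$q{\left(P,V \right)} = V \left(- P + 2 V\right)$
$q{\left(7,6 \right)} \left(-42\right) 1 = 6 \left(\left(-1\right) 7 + 2 \cdot 6\right) \left(-42\right) 1 = 6 \left(-7 + 12\right) \left(-42\right) 1 = 6 \cdot 5 \left(-42\right) 1 = 30 \left(-42\right) 1 = \left(-1260\right) 1 = -1260$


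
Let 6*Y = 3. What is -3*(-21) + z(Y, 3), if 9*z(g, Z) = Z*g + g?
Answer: 569/9 ≈ 63.222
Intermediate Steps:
Y = 1/2 (Y = (1/6)*3 = 1/2 ≈ 0.50000)
z(g, Z) = g/9 + Z*g/9 (z(g, Z) = (Z*g + g)/9 = (g + Z*g)/9 = g/9 + Z*g/9)
-3*(-21) + z(Y, 3) = -3*(-21) + (1/9)*(1/2)*(1 + 3) = 63 + (1/9)*(1/2)*4 = 63 + 2/9 = 569/9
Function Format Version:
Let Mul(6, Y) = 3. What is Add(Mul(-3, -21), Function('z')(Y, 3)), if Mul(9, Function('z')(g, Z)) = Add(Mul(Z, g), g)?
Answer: Rational(569, 9) ≈ 63.222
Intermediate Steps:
Y = Rational(1, 2) (Y = Mul(Rational(1, 6), 3) = Rational(1, 2) ≈ 0.50000)
Function('z')(g, Z) = Add(Mul(Rational(1, 9), g), Mul(Rational(1, 9), Z, g)) (Function('z')(g, Z) = Mul(Rational(1, 9), Add(Mul(Z, g), g)) = Mul(Rational(1, 9), Add(g, Mul(Z, g))) = Add(Mul(Rational(1, 9), g), Mul(Rational(1, 9), Z, g)))
Add(Mul(-3, -21), Function('z')(Y, 3)) = Add(Mul(-3, -21), Mul(Rational(1, 9), Rational(1, 2), Add(1, 3))) = Add(63, Mul(Rational(1, 9), Rational(1, 2), 4)) = Add(63, Rational(2, 9)) = Rational(569, 9)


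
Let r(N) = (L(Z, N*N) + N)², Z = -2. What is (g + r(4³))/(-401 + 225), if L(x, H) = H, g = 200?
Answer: -2163225/22 ≈ -98328.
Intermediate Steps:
r(N) = (N + N²)² (r(N) = (N*N + N)² = (N² + N)² = (N + N²)²)
(g + r(4³))/(-401 + 225) = (200 + (4³)²*(1 + 4³)²)/(-401 + 225) = (200 + 64²*(1 + 64)²)/(-176) = (200 + 4096*65²)*(-1/176) = (200 + 4096*4225)*(-1/176) = (200 + 17305600)*(-1/176) = 17305800*(-1/176) = -2163225/22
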